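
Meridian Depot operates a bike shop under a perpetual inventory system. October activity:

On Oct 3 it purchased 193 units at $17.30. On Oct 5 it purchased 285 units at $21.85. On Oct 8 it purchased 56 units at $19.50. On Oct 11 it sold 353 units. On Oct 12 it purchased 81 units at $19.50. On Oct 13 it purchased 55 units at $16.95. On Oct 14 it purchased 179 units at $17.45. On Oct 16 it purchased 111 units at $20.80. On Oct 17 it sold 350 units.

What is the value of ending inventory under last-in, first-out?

Ending inventory = $4,613.30

Oct 11, 353 sold [LIFO — newest first]: 56 @ $19.50 + 285 @ $21.85 + 12 @ $17.30 = $7,526.85
Oct 17, 350 sold [LIFO — newest first]: 111 @ $20.80 + 179 @ $17.45 + 55 @ $16.95 + 5 @ $19.50 = $6,462.10
Total COGS = $7,526.85 + $6,462.10 = $13,988.95
Ending inventory: 181 @ $17.30 + 76 @ $19.50 = $4,613.30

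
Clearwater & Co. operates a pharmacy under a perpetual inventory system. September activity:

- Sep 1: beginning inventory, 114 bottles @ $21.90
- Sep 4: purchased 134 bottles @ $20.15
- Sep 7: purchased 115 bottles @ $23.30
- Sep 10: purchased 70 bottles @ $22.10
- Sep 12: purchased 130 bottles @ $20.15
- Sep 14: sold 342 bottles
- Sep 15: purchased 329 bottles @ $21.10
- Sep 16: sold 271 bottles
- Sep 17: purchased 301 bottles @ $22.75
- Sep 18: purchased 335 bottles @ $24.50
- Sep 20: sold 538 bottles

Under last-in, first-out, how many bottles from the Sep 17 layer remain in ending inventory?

Sep 14, 342 sold [LIFO — newest first]: 130 @ $20.15 + 70 @ $22.10 + 115 @ $23.30 + 27 @ $20.15 = $7,390.05
Sep 16, 271 sold [LIFO — newest first]: 271 @ $21.10 = $5,718.10
Sep 20, 538 sold [LIFO — newest first]: 335 @ $24.50 + 203 @ $22.75 = $12,825.75
Total COGS = $7,390.05 + $5,718.10 + $12,825.75 = $25,933.90
Ending inventory: 114 @ $21.90 + 107 @ $20.15 + 58 @ $21.10 + 98 @ $22.75 = $8,105.95
Check: goods available $34,039.85 = COGS $25,933.90 + ending $8,105.95

98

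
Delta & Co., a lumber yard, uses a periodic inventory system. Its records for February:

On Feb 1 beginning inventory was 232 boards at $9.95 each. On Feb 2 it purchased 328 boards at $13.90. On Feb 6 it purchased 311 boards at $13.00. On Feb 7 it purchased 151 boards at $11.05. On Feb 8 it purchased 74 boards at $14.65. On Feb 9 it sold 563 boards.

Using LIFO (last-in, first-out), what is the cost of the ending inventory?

Feb 9, 563 sold [LIFO — newest first]: 74 @ $14.65 + 151 @ $11.05 + 311 @ $13.00 + 27 @ $13.90 = $7,170.95
Ending inventory: 232 @ $9.95 + 301 @ $13.90 = $6,492.30

Ending inventory = $6,492.30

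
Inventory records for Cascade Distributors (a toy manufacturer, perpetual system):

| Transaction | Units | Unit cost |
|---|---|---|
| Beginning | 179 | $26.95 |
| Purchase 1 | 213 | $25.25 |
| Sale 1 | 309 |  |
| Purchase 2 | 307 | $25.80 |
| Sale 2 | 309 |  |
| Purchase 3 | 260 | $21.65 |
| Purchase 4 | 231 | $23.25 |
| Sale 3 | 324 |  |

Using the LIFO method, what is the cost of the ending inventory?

Ending inventory = $5,798.50

Sale 1 (309) [LIFO — newest first]: 213 @ $25.25 + 96 @ $26.95 = $7,965.45
Sale 2 (309) [LIFO — newest first]: 307 @ $25.80 + 2 @ $26.95 = $7,974.50
Sale 3 (324) [LIFO — newest first]: 231 @ $23.25 + 93 @ $21.65 = $7,384.20
Total COGS = $7,965.45 + $7,974.50 + $7,384.20 = $23,324.15
Ending inventory: 81 @ $26.95 + 167 @ $21.65 = $5,798.50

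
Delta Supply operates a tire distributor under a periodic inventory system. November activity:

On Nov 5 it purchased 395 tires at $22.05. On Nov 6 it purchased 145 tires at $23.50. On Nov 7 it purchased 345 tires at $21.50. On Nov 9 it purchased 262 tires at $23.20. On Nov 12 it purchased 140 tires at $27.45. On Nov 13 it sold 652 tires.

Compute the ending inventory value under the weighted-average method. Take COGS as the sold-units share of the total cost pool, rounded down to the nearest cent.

Nov 13, sell 652: 652/1287 × $29,456.15 → $14,922.61
Ending inventory (cost pool remaining) = $14,533.54
Check: goods available $29,456.15 = COGS $14,922.61 + ending $14,533.54

Ending inventory = $14,533.54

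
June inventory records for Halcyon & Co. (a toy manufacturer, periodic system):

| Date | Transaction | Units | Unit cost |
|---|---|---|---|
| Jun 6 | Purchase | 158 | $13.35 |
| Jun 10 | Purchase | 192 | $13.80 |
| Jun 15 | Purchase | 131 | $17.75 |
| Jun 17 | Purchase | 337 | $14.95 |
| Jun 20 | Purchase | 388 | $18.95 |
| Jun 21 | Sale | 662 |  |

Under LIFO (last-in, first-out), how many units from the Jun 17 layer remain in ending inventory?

63

Jun 21, 662 sold [LIFO — newest first]: 388 @ $18.95 + 274 @ $14.95 = $11,448.90
Ending inventory: 158 @ $13.35 + 192 @ $13.80 + 131 @ $17.75 + 63 @ $14.95 = $8,026.00
Check: goods available $19,474.90 = COGS $11,448.90 + ending $8,026.00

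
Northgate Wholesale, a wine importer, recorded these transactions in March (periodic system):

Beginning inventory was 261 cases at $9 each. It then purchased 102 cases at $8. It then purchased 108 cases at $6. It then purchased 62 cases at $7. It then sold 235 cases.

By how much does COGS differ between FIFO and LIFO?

$513

FIFO COGS: 235 @ $9 = $2,115
LIFO COGS: 62 @ $7 + 108 @ $6 + 65 @ $8 = $1,602
Difference = |$2,115 − $1,602| = $513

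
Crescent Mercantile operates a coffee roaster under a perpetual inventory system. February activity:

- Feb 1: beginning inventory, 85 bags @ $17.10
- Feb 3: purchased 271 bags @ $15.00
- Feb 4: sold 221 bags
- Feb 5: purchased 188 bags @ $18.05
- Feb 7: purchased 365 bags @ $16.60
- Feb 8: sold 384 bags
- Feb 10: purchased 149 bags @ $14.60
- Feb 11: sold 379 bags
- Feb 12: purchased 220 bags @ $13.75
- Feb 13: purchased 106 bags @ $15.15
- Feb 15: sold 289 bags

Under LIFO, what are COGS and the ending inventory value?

Feb 4, 221 sold [LIFO — newest first]: 221 @ $15.00 = $3,315.00
Feb 8, 384 sold [LIFO — newest first]: 365 @ $16.60 + 19 @ $18.05 = $6,401.95
Feb 11, 379 sold [LIFO — newest first]: 149 @ $14.60 + 169 @ $18.05 + 50 @ $15.00 + 11 @ $17.10 = $6,163.95
Feb 15, 289 sold [LIFO — newest first]: 106 @ $15.15 + 183 @ $13.75 = $4,122.15
Total COGS = $3,315.00 + $6,401.95 + $6,163.95 + $4,122.15 = $20,003.05
Ending inventory: 74 @ $17.10 + 37 @ $13.75 = $1,774.15

COGS = $20,003.05; ending inventory = $1,774.15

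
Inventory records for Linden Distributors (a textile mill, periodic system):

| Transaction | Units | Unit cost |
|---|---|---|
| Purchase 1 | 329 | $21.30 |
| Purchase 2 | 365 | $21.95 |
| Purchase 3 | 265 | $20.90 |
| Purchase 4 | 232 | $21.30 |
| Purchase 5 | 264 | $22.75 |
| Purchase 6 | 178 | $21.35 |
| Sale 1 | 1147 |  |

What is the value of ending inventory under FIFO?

Ending inventory = $10,743.50

Sale 1 (1147) [FIFO — oldest first]: 329 @ $21.30 + 365 @ $21.95 + 265 @ $20.90 + 188 @ $21.30 = $24,562.35
Ending inventory: 44 @ $21.30 + 264 @ $22.75 + 178 @ $21.35 = $10,743.50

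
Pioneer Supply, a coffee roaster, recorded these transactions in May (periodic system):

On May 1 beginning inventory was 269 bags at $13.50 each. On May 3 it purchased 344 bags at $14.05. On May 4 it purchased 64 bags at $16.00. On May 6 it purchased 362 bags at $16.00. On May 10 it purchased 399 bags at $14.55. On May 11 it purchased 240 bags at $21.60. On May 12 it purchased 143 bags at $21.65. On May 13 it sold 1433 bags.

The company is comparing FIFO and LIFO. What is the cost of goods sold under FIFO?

COGS = $21,013.40

FIFO COGS: 269 @ $13.50 + 344 @ $14.05 + 64 @ $16.00 + 362 @ $16.00 + 394 @ $14.55 = $21,013.40
LIFO COGS: 143 @ $21.65 + 240 @ $21.60 + 399 @ $14.55 + 362 @ $16.00 + 64 @ $16.00 + 225 @ $14.05 = $24,062.65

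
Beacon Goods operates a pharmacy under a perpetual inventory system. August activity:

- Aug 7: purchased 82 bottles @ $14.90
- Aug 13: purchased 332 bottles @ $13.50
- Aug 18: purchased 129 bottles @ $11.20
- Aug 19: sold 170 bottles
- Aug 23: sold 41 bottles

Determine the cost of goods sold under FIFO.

COGS = $2,963.30

Aug 19, 170 sold [FIFO — oldest first]: 82 @ $14.90 + 88 @ $13.50 = $2,409.80
Aug 23, 41 sold [FIFO — oldest first]: 41 @ $13.50 = $553.50
Total COGS = $2,409.80 + $553.50 = $2,963.30
Ending inventory: 203 @ $13.50 + 129 @ $11.20 = $4,185.30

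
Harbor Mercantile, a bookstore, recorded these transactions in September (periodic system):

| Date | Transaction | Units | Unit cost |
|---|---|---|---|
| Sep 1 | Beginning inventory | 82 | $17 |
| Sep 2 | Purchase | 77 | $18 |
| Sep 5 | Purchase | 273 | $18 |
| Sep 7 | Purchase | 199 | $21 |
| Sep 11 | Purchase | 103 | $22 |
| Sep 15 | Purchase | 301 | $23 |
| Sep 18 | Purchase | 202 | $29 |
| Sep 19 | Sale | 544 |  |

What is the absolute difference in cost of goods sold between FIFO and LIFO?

$3,637

FIFO COGS: 82 @ $17 + 77 @ $18 + 273 @ $18 + 112 @ $21 = $10,046
LIFO COGS: 202 @ $29 + 301 @ $23 + 41 @ $22 = $13,683
Difference = |$10,046 − $13,683| = $3,637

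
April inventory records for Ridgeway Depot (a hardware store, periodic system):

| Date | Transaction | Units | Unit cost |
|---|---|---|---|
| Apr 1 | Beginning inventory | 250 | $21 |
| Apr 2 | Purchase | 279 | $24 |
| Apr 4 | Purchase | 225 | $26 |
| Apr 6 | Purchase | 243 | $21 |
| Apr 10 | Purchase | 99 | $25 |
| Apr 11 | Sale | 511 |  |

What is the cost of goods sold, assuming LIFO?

COGS = $11,972

Apr 11, 511 sold [LIFO — newest first]: 99 @ $25 + 243 @ $21 + 169 @ $26 = $11,972
Ending inventory: 250 @ $21 + 279 @ $24 + 56 @ $26 = $13,402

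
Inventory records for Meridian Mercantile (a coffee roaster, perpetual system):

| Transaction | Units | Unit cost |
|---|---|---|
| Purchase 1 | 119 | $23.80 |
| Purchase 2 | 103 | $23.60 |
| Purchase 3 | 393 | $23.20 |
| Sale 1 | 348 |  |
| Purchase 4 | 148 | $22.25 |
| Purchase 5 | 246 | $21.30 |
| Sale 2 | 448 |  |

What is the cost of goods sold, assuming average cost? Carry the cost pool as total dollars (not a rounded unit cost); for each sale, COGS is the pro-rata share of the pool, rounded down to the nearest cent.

After Purchase 1: 119 on hand, pool $2,832.20 (≈ $23.8000 each)
After Purchase 2: 222 on hand, pool $5,263.00 (≈ $23.7072 each)
After Purchase 3: 615 on hand, pool $14,380.60 (≈ $23.3831 each)
Sale 1, sell 348: 348/615 × $14,380.60 → $8,137.31
After Purchase 4: 415 on hand, pool $9,536.29 (≈ $22.9790 each)
After Purchase 5: 661 on hand, pool $14,776.09 (≈ $22.3541 each)
Sale 2, sell 448: 448/661 × $14,776.09 → $10,014.65
Total COGS = $8,137.31 + $10,014.65 = $18,151.96
Ending inventory (cost pool remaining) = $4,761.44

COGS = $18,151.96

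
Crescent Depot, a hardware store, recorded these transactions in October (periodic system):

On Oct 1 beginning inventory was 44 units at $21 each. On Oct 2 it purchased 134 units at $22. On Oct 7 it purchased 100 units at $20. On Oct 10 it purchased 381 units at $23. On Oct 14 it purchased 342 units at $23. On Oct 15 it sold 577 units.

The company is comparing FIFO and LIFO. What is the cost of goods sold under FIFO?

COGS = $12,749

FIFO COGS: 44 @ $21 + 134 @ $22 + 100 @ $20 + 299 @ $23 = $12,749
LIFO COGS: 342 @ $23 + 235 @ $23 = $13,271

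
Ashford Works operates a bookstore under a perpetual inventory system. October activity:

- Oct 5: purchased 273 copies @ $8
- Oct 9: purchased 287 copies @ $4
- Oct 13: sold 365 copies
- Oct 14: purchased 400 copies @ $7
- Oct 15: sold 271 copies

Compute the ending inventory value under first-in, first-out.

Ending inventory = $2,268

Oct 13, 365 sold [FIFO — oldest first]: 273 @ $8 + 92 @ $4 = $2,552
Oct 15, 271 sold [FIFO — oldest first]: 195 @ $4 + 76 @ $7 = $1,312
Total COGS = $2,552 + $1,312 = $3,864
Ending inventory: 324 @ $7 = $2,268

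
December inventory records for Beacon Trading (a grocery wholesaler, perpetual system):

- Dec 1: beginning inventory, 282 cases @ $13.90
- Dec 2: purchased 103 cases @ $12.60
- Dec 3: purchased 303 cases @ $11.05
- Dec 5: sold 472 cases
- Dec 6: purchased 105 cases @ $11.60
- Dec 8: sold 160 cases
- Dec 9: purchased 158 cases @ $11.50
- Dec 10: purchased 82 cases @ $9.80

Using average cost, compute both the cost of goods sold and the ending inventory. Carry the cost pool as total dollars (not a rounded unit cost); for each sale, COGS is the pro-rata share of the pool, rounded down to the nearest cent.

After Dec 1: 282 on hand, pool $3,919.80 (≈ $13.9000 each)
After Dec 2: 385 on hand, pool $5,217.60 (≈ $13.5522 each)
After Dec 3: 688 on hand, pool $8,565.75 (≈ $12.4502 each)
Dec 5, sell 472: 472/688 × $8,565.75 → $5,876.50
After Dec 6: 321 on hand, pool $3,907.25 (≈ $12.1721 each)
Dec 8, sell 160: 160/321 × $3,907.25 → $1,947.53
After Dec 9: 319 on hand, pool $3,776.72 (≈ $11.8392 each)
After Dec 10: 401 on hand, pool $4,580.32 (≈ $11.4222 each)
Total COGS = $5,876.50 + $1,947.53 = $7,824.03
Ending inventory (cost pool remaining) = $4,580.32
Check: goods available $12,404.35 = COGS $7,824.03 + ending $4,580.32

COGS = $7,824.03; ending inventory = $4,580.32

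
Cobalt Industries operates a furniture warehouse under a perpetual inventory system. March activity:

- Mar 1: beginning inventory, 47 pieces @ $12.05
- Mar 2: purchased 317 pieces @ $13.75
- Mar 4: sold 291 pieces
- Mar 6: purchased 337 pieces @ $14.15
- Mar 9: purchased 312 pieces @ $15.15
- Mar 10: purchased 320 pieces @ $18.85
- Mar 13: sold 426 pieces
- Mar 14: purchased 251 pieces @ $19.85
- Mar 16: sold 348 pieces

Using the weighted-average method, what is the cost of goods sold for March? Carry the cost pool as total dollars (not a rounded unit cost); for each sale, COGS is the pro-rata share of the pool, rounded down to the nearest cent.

After Mar 1: 47 on hand, pool $566.35 (≈ $12.0500 each)
After Mar 2: 364 on hand, pool $4,925.10 (≈ $13.5305 each)
Mar 4, sell 291: 291/364 × $4,925.10 → $3,937.37
After Mar 6: 410 on hand, pool $5,756.28 (≈ $14.0397 each)
After Mar 9: 722 on hand, pool $10,483.08 (≈ $14.5195 each)
After Mar 10: 1042 on hand, pool $16,515.08 (≈ $15.8494 each)
Mar 13, sell 426: 426/1042 × $16,515.08 → $6,751.84
After Mar 14: 867 on hand, pool $14,745.59 (≈ $17.0076 each)
Mar 16, sell 348: 348/867 × $14,745.59 → $5,918.64
Total COGS = $3,937.37 + $6,751.84 + $5,918.64 = $16,607.85
Ending inventory (cost pool remaining) = $8,826.95

COGS = $16,607.85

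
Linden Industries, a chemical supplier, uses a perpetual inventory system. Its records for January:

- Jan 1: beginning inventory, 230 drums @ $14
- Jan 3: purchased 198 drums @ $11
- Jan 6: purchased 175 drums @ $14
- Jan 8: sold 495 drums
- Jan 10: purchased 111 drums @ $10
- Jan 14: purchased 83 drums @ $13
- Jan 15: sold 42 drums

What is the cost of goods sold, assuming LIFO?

COGS = $6,882

Jan 8, 495 sold [LIFO — newest first]: 175 @ $14 + 198 @ $11 + 122 @ $14 = $6,336
Jan 15, 42 sold [LIFO — newest first]: 42 @ $13 = $546
Total COGS = $6,336 + $546 = $6,882
Ending inventory: 108 @ $14 + 111 @ $10 + 41 @ $13 = $3,155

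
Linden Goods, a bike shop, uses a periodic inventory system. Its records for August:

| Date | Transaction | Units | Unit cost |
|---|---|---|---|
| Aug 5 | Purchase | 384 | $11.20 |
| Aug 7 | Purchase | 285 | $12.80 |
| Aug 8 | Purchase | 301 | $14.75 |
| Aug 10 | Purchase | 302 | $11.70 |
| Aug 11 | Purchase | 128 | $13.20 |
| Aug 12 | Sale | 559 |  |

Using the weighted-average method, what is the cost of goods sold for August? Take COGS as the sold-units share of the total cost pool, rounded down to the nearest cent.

Aug 12, sell 559: 559/1400 × $17,611.55 → $7,032.04
Ending inventory (cost pool remaining) = $10,579.51

COGS = $7,032.04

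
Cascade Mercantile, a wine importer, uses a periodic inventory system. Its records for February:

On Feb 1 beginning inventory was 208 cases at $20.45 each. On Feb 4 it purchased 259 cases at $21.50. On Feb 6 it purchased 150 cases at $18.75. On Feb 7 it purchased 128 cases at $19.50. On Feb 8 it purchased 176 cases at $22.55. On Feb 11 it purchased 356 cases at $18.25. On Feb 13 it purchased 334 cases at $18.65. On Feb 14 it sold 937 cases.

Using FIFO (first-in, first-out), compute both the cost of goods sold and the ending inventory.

COGS = $19,391.40; ending inventory = $12,434.10

Feb 14, 937 sold [FIFO — oldest first]: 208 @ $20.45 + 259 @ $21.50 + 150 @ $18.75 + 128 @ $19.50 + 176 @ $22.55 + 16 @ $18.25 = $19,391.40
Ending inventory: 340 @ $18.25 + 334 @ $18.65 = $12,434.10
Check: goods available $31,825.50 = COGS $19,391.40 + ending $12,434.10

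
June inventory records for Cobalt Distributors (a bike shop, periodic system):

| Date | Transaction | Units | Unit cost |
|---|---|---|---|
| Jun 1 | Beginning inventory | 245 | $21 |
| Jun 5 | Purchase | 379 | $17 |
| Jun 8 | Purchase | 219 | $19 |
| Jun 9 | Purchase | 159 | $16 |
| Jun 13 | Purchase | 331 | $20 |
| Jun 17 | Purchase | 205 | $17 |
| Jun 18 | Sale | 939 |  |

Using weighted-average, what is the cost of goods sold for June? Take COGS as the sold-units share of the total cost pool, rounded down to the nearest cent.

Jun 18, sell 939: 939/1538 × $28,398.00 → $17,337.92
Ending inventory (cost pool remaining) = $11,060.08

COGS = $17,337.92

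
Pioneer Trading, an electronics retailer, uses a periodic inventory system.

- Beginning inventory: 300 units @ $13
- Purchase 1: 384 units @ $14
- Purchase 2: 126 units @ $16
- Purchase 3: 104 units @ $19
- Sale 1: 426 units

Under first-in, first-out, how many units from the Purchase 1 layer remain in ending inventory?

Sale 1 (426) [FIFO — oldest first]: 300 @ $13 + 126 @ $14 = $5,664
Ending inventory: 258 @ $14 + 126 @ $16 + 104 @ $19 = $7,604

258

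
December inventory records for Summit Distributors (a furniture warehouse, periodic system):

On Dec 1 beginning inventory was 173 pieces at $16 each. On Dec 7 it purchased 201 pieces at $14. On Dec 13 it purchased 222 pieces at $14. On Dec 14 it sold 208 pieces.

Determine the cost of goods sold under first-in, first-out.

Dec 14, 208 sold [FIFO — oldest first]: 173 @ $16 + 35 @ $14 = $3,258
Ending inventory: 166 @ $14 + 222 @ $14 = $5,432
Check: goods available $8,690 = COGS $3,258 + ending $5,432

COGS = $3,258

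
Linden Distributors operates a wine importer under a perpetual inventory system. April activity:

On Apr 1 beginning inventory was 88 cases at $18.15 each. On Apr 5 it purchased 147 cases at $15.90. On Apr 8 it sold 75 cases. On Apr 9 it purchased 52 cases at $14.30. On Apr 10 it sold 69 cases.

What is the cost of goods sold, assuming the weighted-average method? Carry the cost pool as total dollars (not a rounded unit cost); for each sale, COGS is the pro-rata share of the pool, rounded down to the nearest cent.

After Apr 1: 88 on hand, pool $1,597.20 (≈ $18.1500 each)
After Apr 5: 235 on hand, pool $3,934.50 (≈ $16.7426 each)
Apr 8, sell 75: 75/235 × $3,934.50 → $1,255.69
After Apr 9: 212 on hand, pool $3,422.41 (≈ $16.1434 each)
Apr 10, sell 69: 69/212 × $3,422.41 → $1,113.89
Total COGS = $1,255.69 + $1,113.89 = $2,369.58
Ending inventory (cost pool remaining) = $2,308.52
Check: goods available $4,678.10 = COGS $2,369.58 + ending $2,308.52

COGS = $2,369.58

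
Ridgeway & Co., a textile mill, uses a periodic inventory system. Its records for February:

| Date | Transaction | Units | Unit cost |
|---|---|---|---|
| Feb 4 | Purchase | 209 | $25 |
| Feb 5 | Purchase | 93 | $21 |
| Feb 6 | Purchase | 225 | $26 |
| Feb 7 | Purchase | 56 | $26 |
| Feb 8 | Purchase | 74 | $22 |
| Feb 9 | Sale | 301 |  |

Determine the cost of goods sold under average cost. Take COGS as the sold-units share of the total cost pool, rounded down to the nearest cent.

COGS = $7,381.60

Feb 9, sell 301: 301/657 × $16,112.00 → $7,381.60
Ending inventory (cost pool remaining) = $8,730.40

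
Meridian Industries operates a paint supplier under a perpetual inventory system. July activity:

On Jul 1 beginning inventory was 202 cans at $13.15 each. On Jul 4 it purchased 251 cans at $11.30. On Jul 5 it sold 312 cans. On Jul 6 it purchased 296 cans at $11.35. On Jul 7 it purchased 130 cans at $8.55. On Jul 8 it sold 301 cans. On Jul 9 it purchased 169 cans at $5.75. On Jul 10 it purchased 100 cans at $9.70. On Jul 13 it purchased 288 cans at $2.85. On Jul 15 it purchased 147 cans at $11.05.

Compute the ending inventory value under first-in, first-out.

Jul 5, 312 sold [FIFO — oldest first]: 202 @ $13.15 + 110 @ $11.30 = $3,899.30
Jul 8, 301 sold [FIFO — oldest first]: 141 @ $11.30 + 160 @ $11.35 = $3,409.30
Total COGS = $3,899.30 + $3,409.30 = $7,308.60
Ending inventory: 136 @ $11.35 + 130 @ $8.55 + 169 @ $5.75 + 100 @ $9.70 + 288 @ $2.85 + 147 @ $11.05 = $7,042.00
Check: goods available $14,350.60 = COGS $7,308.60 + ending $7,042.00

Ending inventory = $7,042.00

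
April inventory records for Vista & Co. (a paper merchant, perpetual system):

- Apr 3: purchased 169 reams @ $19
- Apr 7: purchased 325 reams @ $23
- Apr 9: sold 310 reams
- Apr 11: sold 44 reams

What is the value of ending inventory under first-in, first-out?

Apr 9, 310 sold [FIFO — oldest first]: 169 @ $19 + 141 @ $23 = $6,454
Apr 11, 44 sold [FIFO — oldest first]: 44 @ $23 = $1,012
Total COGS = $6,454 + $1,012 = $7,466
Ending inventory: 140 @ $23 = $3,220

Ending inventory = $3,220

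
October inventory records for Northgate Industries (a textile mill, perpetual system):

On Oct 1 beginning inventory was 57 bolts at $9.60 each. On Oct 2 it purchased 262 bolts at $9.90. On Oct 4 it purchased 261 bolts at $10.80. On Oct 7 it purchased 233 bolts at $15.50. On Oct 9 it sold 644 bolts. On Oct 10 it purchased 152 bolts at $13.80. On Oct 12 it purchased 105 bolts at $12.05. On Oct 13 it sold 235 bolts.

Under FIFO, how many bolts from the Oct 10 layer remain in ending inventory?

Oct 9, 644 sold [FIFO — oldest first]: 57 @ $9.60 + 262 @ $9.90 + 261 @ $10.80 + 64 @ $15.50 = $6,951.80
Oct 13, 235 sold [FIFO — oldest first]: 169 @ $15.50 + 66 @ $13.80 = $3,530.30
Total COGS = $6,951.80 + $3,530.30 = $10,482.10
Ending inventory: 86 @ $13.80 + 105 @ $12.05 = $2,452.05
Check: goods available $12,934.15 = COGS $10,482.10 + ending $2,452.05

86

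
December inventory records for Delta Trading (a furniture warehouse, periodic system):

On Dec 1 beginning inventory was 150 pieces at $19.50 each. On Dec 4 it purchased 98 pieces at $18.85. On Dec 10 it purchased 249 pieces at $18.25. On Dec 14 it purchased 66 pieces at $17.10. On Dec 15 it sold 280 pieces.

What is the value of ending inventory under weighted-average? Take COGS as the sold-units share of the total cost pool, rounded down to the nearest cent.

Dec 15, sell 280: 280/563 × $10,445.15 → $5,194.74
Ending inventory (cost pool remaining) = $5,250.41

Ending inventory = $5,250.41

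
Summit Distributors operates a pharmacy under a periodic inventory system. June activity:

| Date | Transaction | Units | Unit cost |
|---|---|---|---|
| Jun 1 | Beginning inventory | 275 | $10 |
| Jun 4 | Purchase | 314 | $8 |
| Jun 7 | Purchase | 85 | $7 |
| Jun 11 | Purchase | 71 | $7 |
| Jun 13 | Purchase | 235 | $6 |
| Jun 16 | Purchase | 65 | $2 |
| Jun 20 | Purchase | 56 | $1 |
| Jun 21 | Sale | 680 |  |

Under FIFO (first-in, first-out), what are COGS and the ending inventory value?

COGS = $5,899; ending inventory = $2,051

Jun 21, 680 sold [FIFO — oldest first]: 275 @ $10 + 314 @ $8 + 85 @ $7 + 6 @ $7 = $5,899
Ending inventory: 65 @ $7 + 235 @ $6 + 65 @ $2 + 56 @ $1 = $2,051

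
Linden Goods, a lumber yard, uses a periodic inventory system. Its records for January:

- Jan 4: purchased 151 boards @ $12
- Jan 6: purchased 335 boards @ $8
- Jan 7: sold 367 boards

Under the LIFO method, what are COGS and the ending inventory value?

Jan 7, 367 sold [LIFO — newest first]: 335 @ $8 + 32 @ $12 = $3,064
Ending inventory: 119 @ $12 = $1,428
Check: goods available $4,492 = COGS $3,064 + ending $1,428

COGS = $3,064; ending inventory = $1,428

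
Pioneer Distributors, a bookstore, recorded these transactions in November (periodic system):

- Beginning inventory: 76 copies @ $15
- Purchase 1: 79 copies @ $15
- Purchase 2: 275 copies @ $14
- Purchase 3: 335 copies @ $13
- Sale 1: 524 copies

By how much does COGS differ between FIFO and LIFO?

FIFO COGS: 76 @ $15 + 79 @ $15 + 275 @ $14 + 94 @ $13 = $7,397
LIFO COGS: 335 @ $13 + 189 @ $14 = $7,001
Difference = |$7,397 − $7,001| = $396

$396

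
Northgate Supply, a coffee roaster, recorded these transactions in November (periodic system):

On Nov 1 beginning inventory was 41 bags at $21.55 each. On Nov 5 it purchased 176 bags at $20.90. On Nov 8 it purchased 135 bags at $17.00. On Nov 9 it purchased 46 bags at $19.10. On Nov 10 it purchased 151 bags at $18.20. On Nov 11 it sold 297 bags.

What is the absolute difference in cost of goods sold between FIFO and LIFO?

FIFO COGS: 41 @ $21.55 + 176 @ $20.90 + 80 @ $17.00 = $5,921.95
LIFO COGS: 151 @ $18.20 + 46 @ $19.10 + 100 @ $17.00 = $5,326.80
Difference = |$5,921.95 − $5,326.80| = $595.15

$595.15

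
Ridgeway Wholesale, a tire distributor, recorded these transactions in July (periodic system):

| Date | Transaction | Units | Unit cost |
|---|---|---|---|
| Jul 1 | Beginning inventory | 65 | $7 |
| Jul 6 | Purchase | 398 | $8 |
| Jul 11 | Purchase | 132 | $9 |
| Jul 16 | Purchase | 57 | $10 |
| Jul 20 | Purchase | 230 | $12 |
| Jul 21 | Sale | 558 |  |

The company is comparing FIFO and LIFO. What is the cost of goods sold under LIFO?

FIFO COGS: 65 @ $7 + 398 @ $8 + 95 @ $9 = $4,494
LIFO COGS: 230 @ $12 + 57 @ $10 + 132 @ $9 + 139 @ $8 = $5,630

COGS = $5,630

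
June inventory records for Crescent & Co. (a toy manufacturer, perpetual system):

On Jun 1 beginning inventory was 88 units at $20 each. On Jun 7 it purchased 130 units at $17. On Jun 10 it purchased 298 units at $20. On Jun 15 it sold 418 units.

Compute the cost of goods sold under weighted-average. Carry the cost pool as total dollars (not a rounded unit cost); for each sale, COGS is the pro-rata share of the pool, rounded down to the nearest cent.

COGS = $8,044.06

After Jun 1: 88 on hand, pool $1,760.00 (≈ $20.0000 each)
After Jun 7: 218 on hand, pool $3,970.00 (≈ $18.2110 each)
After Jun 10: 516 on hand, pool $9,930.00 (≈ $19.2442 each)
Jun 15, sell 418: 418/516 × $9,930.00 → $8,044.06
Ending inventory (cost pool remaining) = $1,885.94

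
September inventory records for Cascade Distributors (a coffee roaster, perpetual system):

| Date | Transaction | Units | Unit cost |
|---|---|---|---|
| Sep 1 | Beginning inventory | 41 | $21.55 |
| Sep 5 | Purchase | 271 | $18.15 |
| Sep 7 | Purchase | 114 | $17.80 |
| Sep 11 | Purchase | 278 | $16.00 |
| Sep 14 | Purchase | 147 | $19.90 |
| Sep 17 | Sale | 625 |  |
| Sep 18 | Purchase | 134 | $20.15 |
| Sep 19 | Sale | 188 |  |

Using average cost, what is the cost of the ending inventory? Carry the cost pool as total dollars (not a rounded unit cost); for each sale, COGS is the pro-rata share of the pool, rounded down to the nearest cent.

Ending inventory = $3,219.28

After Sep 1: 41 on hand, pool $883.55 (≈ $21.5500 each)
After Sep 5: 312 on hand, pool $5,802.20 (≈ $18.5968 each)
After Sep 7: 426 on hand, pool $7,831.40 (≈ $18.3836 each)
After Sep 11: 704 on hand, pool $12,279.40 (≈ $17.4423 each)
After Sep 14: 851 on hand, pool $15,204.70 (≈ $17.8669 each)
Sep 17, sell 625: 625/851 × $15,204.70 → $11,166.78
After Sep 18: 360 on hand, pool $6,738.02 (≈ $18.7167 each)
Sep 19, sell 188: 188/360 × $6,738.02 → $3,518.74
Total COGS = $11,166.78 + $3,518.74 = $14,685.52
Ending inventory (cost pool remaining) = $3,219.28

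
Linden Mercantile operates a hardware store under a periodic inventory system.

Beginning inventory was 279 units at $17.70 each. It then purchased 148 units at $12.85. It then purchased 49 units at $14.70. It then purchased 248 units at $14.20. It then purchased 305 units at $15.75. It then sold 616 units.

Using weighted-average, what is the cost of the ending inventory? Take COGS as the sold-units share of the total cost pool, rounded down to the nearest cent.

Ending inventory = $6,375.92

Sale 1, sell 616: 616/1029 × $15,885.75 → $9,509.83
Ending inventory (cost pool remaining) = $6,375.92
Check: goods available $15,885.75 = COGS $9,509.83 + ending $6,375.92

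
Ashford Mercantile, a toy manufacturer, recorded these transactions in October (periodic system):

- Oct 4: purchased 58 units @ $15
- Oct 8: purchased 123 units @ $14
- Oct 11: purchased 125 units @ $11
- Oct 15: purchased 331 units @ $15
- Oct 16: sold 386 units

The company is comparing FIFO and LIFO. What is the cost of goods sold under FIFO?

FIFO COGS: 58 @ $15 + 123 @ $14 + 125 @ $11 + 80 @ $15 = $5,167
LIFO COGS: 331 @ $15 + 55 @ $11 = $5,570

COGS = $5,167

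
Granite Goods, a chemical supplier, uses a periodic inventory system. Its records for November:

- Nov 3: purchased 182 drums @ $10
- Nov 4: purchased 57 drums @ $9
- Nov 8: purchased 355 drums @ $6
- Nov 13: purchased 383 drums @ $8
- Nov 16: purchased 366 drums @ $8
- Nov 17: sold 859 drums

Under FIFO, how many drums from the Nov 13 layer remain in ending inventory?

Nov 17, 859 sold [FIFO — oldest first]: 182 @ $10 + 57 @ $9 + 355 @ $6 + 265 @ $8 = $6,583
Ending inventory: 118 @ $8 + 366 @ $8 = $3,872

118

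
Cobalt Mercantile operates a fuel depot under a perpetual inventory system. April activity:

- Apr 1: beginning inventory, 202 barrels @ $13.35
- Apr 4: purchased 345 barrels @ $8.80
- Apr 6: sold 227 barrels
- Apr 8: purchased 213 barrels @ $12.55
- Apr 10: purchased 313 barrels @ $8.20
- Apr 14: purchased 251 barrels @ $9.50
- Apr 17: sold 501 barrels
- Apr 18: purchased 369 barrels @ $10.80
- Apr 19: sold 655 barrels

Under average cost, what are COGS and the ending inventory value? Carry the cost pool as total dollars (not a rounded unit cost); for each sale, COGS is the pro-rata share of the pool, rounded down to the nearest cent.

COGS = $14,145.93; ending inventory = $3,196.22

After Apr 1: 202 on hand, pool $2,696.70 (≈ $13.3500 each)
After Apr 4: 547 on hand, pool $5,732.70 (≈ $10.4803 each)
Apr 6, sell 227: 227/547 × $5,732.70 → $2,379.01
After Apr 8: 533 on hand, pool $6,026.84 (≈ $11.3074 each)
After Apr 10: 846 on hand, pool $8,593.44 (≈ $10.1577 each)
After Apr 14: 1097 on hand, pool $10,977.94 (≈ $10.0072 each)
Apr 17, sell 501: 501/1097 × $10,977.94 → $5,013.62
After Apr 18: 965 on hand, pool $9,949.52 (≈ $10.3104 each)
Apr 19, sell 655: 655/965 × $9,949.52 → $6,753.30
Total COGS = $2,379.01 + $5,013.62 + $6,753.30 = $14,145.93
Ending inventory (cost pool remaining) = $3,196.22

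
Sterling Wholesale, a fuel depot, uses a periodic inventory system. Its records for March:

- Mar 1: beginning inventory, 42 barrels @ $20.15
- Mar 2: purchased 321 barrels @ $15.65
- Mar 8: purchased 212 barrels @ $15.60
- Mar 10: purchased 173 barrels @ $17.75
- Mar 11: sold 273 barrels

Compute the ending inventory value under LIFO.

Ending inventory = $7,617.15

Mar 11, 273 sold [LIFO — newest first]: 173 @ $17.75 + 100 @ $15.60 = $4,630.75
Ending inventory: 42 @ $20.15 + 321 @ $15.65 + 112 @ $15.60 = $7,617.15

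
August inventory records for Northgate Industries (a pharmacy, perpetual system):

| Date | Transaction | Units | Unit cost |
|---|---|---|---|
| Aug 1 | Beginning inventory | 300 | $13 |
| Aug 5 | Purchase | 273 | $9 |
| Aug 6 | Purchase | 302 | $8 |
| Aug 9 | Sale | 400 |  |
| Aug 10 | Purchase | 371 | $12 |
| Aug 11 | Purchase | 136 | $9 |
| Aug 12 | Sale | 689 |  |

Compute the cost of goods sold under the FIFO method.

COGS = $11,341

Aug 9, 400 sold [FIFO — oldest first]: 300 @ $13 + 100 @ $9 = $4,800
Aug 12, 689 sold [FIFO — oldest first]: 173 @ $9 + 302 @ $8 + 214 @ $12 = $6,541
Total COGS = $4,800 + $6,541 = $11,341
Ending inventory: 157 @ $12 + 136 @ $9 = $3,108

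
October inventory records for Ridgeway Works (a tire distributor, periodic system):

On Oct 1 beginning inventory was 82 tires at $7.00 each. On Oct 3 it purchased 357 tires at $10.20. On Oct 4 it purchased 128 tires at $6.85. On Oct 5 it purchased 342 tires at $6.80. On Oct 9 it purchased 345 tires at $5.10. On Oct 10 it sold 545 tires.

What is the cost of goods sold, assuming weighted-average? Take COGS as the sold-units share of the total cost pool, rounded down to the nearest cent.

Oct 10, sell 545: 545/1254 × $9,177.30 → $3,988.53
Ending inventory (cost pool remaining) = $5,188.77
Check: goods available $9,177.30 = COGS $3,988.53 + ending $5,188.77

COGS = $3,988.53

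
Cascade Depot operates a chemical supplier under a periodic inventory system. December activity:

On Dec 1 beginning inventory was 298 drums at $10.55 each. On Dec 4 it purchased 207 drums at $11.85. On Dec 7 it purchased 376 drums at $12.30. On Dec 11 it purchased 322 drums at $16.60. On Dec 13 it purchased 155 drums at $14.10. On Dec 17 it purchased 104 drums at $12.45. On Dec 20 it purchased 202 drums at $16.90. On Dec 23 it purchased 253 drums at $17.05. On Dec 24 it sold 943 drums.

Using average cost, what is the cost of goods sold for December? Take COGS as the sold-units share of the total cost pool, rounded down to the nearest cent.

Dec 24, sell 943: 943/1917 × $26,774.60 → $13,170.81
Ending inventory (cost pool remaining) = $13,603.79
Check: goods available $26,774.60 = COGS $13,170.81 + ending $13,603.79

COGS = $13,170.81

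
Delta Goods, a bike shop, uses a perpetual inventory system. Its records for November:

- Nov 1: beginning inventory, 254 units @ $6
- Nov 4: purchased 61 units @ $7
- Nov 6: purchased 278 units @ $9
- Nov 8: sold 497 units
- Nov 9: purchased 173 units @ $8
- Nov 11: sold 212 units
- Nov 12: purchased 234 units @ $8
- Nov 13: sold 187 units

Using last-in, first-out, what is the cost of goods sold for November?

Nov 8, 497 sold [LIFO — newest first]: 278 @ $9 + 61 @ $7 + 158 @ $6 = $3,877
Nov 11, 212 sold [LIFO — newest first]: 173 @ $8 + 39 @ $6 = $1,618
Nov 13, 187 sold [LIFO — newest first]: 187 @ $8 = $1,496
Total COGS = $3,877 + $1,618 + $1,496 = $6,991
Ending inventory: 57 @ $6 + 47 @ $8 = $718

COGS = $6,991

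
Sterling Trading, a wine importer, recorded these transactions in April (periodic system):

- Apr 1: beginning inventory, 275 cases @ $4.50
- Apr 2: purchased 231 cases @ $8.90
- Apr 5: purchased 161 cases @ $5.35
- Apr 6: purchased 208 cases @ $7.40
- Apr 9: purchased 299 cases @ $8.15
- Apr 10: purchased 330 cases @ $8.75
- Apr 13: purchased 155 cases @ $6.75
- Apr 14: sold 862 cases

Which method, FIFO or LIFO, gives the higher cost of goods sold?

FIFO COGS: 275 @ $4.50 + 231 @ $8.90 + 161 @ $5.35 + 195 @ $7.40 = $5,597.75
LIFO COGS: 155 @ $6.75 + 330 @ $8.75 + 299 @ $8.15 + 78 @ $7.40 = $6,947.80

LIFO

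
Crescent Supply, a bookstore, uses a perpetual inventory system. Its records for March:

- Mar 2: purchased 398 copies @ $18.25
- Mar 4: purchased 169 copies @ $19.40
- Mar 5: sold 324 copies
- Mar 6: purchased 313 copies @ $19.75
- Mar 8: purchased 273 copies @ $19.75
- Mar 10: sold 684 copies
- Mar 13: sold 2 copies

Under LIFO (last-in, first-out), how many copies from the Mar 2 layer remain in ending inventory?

Mar 5, 324 sold [LIFO — newest first]: 169 @ $19.40 + 155 @ $18.25 = $6,107.35
Mar 10, 684 sold [LIFO — newest first]: 273 @ $19.75 + 313 @ $19.75 + 98 @ $18.25 = $13,362.00
Mar 13, 2 sold [LIFO — newest first]: 2 @ $18.25 = $36.50
Total COGS = $6,107.35 + $13,362.00 + $36.50 = $19,505.85
Ending inventory: 143 @ $18.25 = $2,609.75

143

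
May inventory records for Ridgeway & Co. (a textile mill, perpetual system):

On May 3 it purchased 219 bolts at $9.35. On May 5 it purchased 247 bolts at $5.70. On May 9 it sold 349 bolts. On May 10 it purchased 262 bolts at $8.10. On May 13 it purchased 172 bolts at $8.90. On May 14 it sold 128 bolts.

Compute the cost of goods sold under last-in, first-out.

COGS = $3,500.80

May 9, 349 sold [LIFO — newest first]: 247 @ $5.70 + 102 @ $9.35 = $2,361.60
May 14, 128 sold [LIFO — newest first]: 128 @ $8.90 = $1,139.20
Total COGS = $2,361.60 + $1,139.20 = $3,500.80
Ending inventory: 117 @ $9.35 + 262 @ $8.10 + 44 @ $8.90 = $3,607.75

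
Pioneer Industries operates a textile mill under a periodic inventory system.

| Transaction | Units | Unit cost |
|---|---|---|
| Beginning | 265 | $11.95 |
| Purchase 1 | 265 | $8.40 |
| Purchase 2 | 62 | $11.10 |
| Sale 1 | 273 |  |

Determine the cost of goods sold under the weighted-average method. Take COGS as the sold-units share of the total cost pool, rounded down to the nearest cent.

Sale 1, sell 273: 273/592 × $6,080.95 → $2,804.22
Ending inventory (cost pool remaining) = $3,276.73

COGS = $2,804.22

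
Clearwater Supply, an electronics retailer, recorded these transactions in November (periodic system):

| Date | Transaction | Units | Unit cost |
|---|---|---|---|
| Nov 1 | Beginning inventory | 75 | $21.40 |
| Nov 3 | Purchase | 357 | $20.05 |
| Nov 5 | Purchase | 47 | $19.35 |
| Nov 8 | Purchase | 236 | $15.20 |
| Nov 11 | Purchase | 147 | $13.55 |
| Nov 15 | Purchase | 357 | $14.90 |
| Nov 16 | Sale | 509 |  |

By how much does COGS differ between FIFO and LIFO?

FIFO COGS: 75 @ $21.40 + 357 @ $20.05 + 47 @ $19.35 + 30 @ $15.20 = $10,128.30
LIFO COGS: 357 @ $14.90 + 147 @ $13.55 + 5 @ $15.20 = $7,387.15
Difference = |$10,128.30 − $7,387.15| = $2,741.15

$2,741.15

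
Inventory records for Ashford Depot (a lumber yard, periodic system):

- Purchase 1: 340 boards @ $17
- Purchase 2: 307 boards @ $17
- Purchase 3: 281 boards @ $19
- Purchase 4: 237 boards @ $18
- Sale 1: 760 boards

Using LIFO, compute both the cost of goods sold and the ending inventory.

COGS = $13,719; ending inventory = $6,885

Sale 1 (760) [LIFO — newest first]: 237 @ $18 + 281 @ $19 + 242 @ $17 = $13,719
Ending inventory: 340 @ $17 + 65 @ $17 = $6,885
Check: goods available $20,604 = COGS $13,719 + ending $6,885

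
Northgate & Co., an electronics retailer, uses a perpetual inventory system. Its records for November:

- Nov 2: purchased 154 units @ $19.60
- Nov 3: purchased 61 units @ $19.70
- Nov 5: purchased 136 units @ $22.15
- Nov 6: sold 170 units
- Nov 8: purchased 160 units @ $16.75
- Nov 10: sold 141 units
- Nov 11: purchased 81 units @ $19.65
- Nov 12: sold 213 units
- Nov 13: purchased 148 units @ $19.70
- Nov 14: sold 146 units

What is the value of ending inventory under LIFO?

Nov 6, 170 sold [LIFO — newest first]: 136 @ $22.15 + 34 @ $19.70 = $3,682.20
Nov 10, 141 sold [LIFO — newest first]: 141 @ $16.75 = $2,361.75
Nov 12, 213 sold [LIFO — newest first]: 81 @ $19.65 + 19 @ $16.75 + 27 @ $19.70 + 86 @ $19.60 = $4,127.40
Nov 14, 146 sold [LIFO — newest first]: 146 @ $19.70 = $2,876.20
Total COGS = $3,682.20 + $2,361.75 + $4,127.40 + $2,876.20 = $13,047.55
Ending inventory: 68 @ $19.60 + 2 @ $19.70 = $1,372.20
Check: goods available $14,419.75 = COGS $13,047.55 + ending $1,372.20

Ending inventory = $1,372.20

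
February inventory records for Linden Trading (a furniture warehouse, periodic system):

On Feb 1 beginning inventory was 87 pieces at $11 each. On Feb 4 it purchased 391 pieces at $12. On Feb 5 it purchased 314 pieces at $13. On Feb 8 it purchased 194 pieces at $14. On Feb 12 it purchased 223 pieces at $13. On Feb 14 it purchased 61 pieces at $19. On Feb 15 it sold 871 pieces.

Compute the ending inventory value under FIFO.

Ending inventory = $5,668

Feb 15, 871 sold [FIFO — oldest first]: 87 @ $11 + 391 @ $12 + 314 @ $13 + 79 @ $14 = $10,837
Ending inventory: 115 @ $14 + 223 @ $13 + 61 @ $19 = $5,668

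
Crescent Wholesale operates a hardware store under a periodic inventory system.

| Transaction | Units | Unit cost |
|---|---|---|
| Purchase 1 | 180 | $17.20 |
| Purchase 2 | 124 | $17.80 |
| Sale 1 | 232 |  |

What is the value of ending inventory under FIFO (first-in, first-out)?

Sale 1 (232) [FIFO — oldest first]: 180 @ $17.20 + 52 @ $17.80 = $4,021.60
Ending inventory: 72 @ $17.80 = $1,281.60

Ending inventory = $1,281.60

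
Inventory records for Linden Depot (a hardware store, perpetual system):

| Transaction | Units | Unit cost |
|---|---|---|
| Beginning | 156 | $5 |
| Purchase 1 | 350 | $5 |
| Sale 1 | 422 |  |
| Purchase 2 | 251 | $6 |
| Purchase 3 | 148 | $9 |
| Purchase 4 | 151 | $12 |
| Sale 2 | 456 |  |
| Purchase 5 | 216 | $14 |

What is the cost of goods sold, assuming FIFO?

COGS = $5,125

Sale 1 (422) [FIFO — oldest first]: 156 @ $5 + 266 @ $5 = $2,110
Sale 2 (456) [FIFO — oldest first]: 84 @ $5 + 251 @ $6 + 121 @ $9 = $3,015
Total COGS = $2,110 + $3,015 = $5,125
Ending inventory: 27 @ $9 + 151 @ $12 + 216 @ $14 = $5,079
Check: goods available $10,204 = COGS $5,125 + ending $5,079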